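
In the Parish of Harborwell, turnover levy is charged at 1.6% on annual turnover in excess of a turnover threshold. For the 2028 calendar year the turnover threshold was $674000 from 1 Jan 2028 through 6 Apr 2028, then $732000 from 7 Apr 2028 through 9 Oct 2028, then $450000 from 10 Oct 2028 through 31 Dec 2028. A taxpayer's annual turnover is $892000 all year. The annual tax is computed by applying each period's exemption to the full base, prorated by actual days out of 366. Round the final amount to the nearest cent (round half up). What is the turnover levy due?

1 Jan – 6 Apr 2028: 97 days, exemption $674000 → ($892000 − $674000) × 1.6% × 97/366 = $924.4153
7 Apr – 9 Oct 2028: 186 days, exemption $732000 → ($892000 − $732000) × 1.6% × 186/366 = $1300.9836
10 Oct – 31 Dec 2028: 83 days, exemption $450000 → ($892000 − $450000) × 1.6% × 83/366 = $1603.7596
Total = $3829.1585

$3829.16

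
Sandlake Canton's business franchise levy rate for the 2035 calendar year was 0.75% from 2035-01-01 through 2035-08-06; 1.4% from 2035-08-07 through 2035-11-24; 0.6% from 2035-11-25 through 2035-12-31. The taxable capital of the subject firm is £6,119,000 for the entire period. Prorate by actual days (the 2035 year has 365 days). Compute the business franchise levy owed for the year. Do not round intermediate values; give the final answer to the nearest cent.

£56,948.61

2035-01-01 to 2035-08-06: 218 days at 0.75% → £6,119,000 × 0.75% × 218/365 = £27,409.7671
2035-08-07 to 2035-11-24: 110 days at 1.4% → £6,119,000 × 1.4% × 110/365 = £25,817.1507
2035-11-25 to 2035-12-31: 37 days at 0.6% → £6,119,000 × 0.6% × 37/365 = £3,721.6932
Total = £56,948.6110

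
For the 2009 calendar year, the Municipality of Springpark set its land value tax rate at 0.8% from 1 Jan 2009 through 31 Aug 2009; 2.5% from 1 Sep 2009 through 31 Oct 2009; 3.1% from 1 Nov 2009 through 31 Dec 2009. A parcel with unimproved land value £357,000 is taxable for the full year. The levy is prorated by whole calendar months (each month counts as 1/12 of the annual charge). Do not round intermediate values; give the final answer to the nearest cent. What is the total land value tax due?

£5,236.00

1 Jan – 31 Aug 2009: 8 months at 0.8% → £357,000 × 0.8% × 8/12 = £1,904.0000
1 Sep – 31 Oct 2009: 2 months at 2.5% → £357,000 × 2.5% × 2/12 = £1,487.5000
1 Nov – 31 Dec 2009: 2 months at 3.1% → £357,000 × 3.1% × 2/12 = £1,844.5000
Total = £5,236.0000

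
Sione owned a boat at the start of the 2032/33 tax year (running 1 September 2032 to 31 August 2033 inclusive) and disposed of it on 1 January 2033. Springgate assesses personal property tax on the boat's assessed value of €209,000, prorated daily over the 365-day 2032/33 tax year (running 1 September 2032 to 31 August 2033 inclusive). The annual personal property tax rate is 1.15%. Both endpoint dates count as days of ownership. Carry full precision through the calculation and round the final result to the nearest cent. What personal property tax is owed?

€809.95

Days held (1 September 2032 – 1 January 2033): 123 out of 365
Tax = €209,000 × 1.15% × 123/365 = €809.9466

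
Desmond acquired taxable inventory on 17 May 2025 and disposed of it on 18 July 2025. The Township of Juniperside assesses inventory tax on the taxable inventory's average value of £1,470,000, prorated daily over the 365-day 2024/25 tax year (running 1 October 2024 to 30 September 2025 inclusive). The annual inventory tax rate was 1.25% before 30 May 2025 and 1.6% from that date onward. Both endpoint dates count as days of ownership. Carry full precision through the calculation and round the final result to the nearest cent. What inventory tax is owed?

£3,876.37

17 May – 29 May 2025: 13 days at 1.25% → £1,470,000 × 1.25% × 13/365 = £654.4521
30 May – 18 July 2025: 50 days at 1.6% → £1,470,000 × 1.6% × 50/365 = £3,221.9178
Total = £3,876.3699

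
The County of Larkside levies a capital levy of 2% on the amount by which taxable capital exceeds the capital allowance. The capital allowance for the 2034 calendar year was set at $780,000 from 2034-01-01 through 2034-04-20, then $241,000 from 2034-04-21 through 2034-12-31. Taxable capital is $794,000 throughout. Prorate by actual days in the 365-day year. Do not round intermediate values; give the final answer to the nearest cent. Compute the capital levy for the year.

$7,811.23

2034-01-01 to 2034-04-20: 110 days, exemption $780,000 → ($794,000 − $780,000) × 2% × 110/365 = $84.3836
2034-04-21 to 2034-12-31: 255 days, exemption $241,000 → ($794,000 − $241,000) × 2% × 255/365 = $7,726.8493
Total = $7,811.2329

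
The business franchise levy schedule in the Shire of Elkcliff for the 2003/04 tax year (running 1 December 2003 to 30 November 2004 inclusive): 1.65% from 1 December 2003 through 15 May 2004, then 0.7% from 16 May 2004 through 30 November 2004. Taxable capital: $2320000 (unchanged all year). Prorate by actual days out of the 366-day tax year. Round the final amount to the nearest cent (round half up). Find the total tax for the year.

1 December 2003 – 15 May 2004: 167 days at 1.65% → $2320000 × 1.65% × 167/366 = $17466.5574
16 May – 30 November 2004: 199 days at 0.7% → $2320000 × 0.7% × 199/366 = $8829.9454
Total = $26296.5027

$26296.50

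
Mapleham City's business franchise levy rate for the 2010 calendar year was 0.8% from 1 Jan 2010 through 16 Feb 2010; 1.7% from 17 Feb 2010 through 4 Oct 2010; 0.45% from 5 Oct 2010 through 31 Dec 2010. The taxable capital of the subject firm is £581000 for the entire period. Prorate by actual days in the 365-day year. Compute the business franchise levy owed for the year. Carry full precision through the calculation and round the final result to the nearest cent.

1 Jan – 16 Feb 2010: 47 days at 0.8% → £581000 × 0.8% × 47/365 = £598.5096
17 Feb – 4 Oct 2010: 230 days at 1.7% → £581000 × 1.7% × 230/365 = £6223.8630
5 Oct – 31 Dec 2010: 88 days at 0.45% → £581000 × 0.45% × 88/365 = £630.3452
Total = £7452.7178

£7452.72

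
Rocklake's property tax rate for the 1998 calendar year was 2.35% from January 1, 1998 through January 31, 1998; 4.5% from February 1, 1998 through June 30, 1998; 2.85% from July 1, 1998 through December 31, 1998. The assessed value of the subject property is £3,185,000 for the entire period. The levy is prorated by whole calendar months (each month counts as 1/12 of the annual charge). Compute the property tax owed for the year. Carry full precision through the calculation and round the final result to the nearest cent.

£111,342.29

January 1 – January 31, 1998: 1 month at 2.35% → £3,185,000 × 2.35% × 1/12 = £6,237.2917
February 1 – June 30, 1998: 5 months at 4.5% → £3,185,000 × 4.5% × 5/12 = £59,718.7500
July 1 – December 31, 1998: 6 months at 2.85% → £3,185,000 × 2.85% × 6/12 = £45,386.2500
Total = £111,342.2917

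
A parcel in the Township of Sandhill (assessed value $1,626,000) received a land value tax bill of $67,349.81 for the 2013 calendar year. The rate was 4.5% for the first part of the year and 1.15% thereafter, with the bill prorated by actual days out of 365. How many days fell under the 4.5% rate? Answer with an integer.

326 days

Let d = days at the first rate; then 365 − d days at the second rate.
$1,626,000 × [4.5%·d + 1.15%·(365−d)] / 365 = $67,349.81
Solving gives d = 326, so the new rate took effect on 23 November 2013.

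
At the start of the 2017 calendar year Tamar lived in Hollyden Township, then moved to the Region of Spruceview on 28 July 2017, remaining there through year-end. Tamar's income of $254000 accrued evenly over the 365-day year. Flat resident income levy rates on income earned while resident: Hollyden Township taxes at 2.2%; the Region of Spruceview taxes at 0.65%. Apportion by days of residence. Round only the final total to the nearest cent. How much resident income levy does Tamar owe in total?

$3894.55

Hollyden Township, 1 January – 27 July 2017: 208 days → $254000 × 2.2% × 208/365 = $3184.3945
The Region of Spruceview, 28 July – 31 December 2017: 157 days → $254000 × 0.65% × 157/365 = $710.1562
Total = $3894.5507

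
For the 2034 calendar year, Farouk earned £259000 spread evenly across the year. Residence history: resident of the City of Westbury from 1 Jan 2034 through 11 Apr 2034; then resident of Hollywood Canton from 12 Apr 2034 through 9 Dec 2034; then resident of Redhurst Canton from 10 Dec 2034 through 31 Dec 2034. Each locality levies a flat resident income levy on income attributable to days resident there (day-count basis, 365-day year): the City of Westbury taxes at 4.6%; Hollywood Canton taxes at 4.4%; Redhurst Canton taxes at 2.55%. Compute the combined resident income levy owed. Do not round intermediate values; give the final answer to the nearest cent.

The City of Westbury, 1 Jan – 11 Apr 2034: 101 days → £259000 × 4.6% × 101/365 = £3296.7507
Hollywood Canton, 12 Apr – 9 Dec 2034: 242 days → £259000 × 4.4% × 242/365 = £7555.7041
Redhurst Canton, 10 Dec – 31 Dec 2034: 22 days → £259000 × 2.55% × 22/365 = £398.0795
Total = £11250.5342

£11250.53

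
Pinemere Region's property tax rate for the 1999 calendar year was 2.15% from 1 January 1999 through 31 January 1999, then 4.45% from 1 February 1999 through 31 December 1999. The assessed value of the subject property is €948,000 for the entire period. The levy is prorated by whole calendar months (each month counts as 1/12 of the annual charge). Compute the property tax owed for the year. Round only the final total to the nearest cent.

€40,369.00

1 January – 31 January 1999: 1 month at 2.15% → €948,000 × 2.15% × 1/12 = €1,698.5000
1 February – 31 December 1999: 11 months at 4.45% → €948,000 × 4.45% × 11/12 = €38,670.5000
Total = €40,369.0000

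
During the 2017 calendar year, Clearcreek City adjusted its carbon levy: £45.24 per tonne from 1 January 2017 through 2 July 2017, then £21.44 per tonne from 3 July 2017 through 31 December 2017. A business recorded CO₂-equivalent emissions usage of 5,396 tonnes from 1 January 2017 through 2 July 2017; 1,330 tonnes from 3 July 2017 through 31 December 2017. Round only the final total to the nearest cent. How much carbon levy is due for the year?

£272,630.24

1 January – 2 July 2017: 5,396 tonnes at £45.24/tonne → £244,115.04
3 July – 31 December 2017: 1,330 tonnes at £21.44/tonne → £28,515.20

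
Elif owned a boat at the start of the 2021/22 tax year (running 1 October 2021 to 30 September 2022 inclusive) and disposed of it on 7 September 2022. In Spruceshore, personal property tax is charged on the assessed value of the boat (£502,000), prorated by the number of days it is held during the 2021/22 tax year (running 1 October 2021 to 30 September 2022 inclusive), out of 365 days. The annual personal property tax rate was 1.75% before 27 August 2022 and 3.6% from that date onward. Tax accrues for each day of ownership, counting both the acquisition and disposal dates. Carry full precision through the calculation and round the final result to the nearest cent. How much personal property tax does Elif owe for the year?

£8,536.75

1 October 2021 – 26 August 2022: 330 days at 1.75% → £502,000 × 1.75% × 330/365 = £7,942.6027
27 August – 7 September 2022: 12 days at 3.6% → £502,000 × 3.6% × 12/365 = £594.1479
Total = £8,536.7507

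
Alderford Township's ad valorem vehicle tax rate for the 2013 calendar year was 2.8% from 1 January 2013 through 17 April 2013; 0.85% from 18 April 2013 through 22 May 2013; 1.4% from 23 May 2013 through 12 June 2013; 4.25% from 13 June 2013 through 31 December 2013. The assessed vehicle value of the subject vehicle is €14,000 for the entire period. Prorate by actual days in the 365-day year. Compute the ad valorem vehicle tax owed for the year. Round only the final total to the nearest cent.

€466.89

1 January – 17 April 2013: 107 days at 2.8% → €14,000 × 2.8% × 107/365 = €114.9151
18 April – 22 May 2013: 35 days at 0.85% → €14,000 × 0.85% × 35/365 = €11.4110
23 May – 12 June 2013: 21 days at 1.4% → €14,000 × 1.4% × 21/365 = €11.2767
13 June – 31 December 2013: 202 days at 4.25% → €14,000 × 4.25% × 202/365 = €329.2877
Total = €466.8904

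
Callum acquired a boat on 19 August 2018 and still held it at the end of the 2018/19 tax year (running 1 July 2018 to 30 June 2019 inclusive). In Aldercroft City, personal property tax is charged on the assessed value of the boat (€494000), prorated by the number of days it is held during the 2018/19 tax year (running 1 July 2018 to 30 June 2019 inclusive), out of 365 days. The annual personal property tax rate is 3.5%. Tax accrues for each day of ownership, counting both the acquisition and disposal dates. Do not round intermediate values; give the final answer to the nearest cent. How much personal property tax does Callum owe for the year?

Days held (19 August 2018 – 30 June 2019): 316 out of 365
Tax = €494000 × 3.5% × 316/365 = €14968.8767

€14968.88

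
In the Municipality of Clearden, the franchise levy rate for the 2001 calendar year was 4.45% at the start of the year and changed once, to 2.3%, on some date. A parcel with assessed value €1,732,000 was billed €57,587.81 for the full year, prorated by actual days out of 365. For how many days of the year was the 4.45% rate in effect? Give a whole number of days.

Let d = days at the first rate; then 365 − d days at the second rate.
€1,732,000 × [4.45%·d + 2.3%·(365−d)] / 365 = €57,587.81
Solving gives d = 174, so the new rate took effect on June 24, 2001.

174 days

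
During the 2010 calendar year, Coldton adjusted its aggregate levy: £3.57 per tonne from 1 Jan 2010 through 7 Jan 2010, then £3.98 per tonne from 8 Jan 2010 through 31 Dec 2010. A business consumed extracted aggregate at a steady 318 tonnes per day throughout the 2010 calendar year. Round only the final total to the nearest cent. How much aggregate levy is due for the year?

1 Jan – 7 Jan 2010: 7 days × 318 tonnes/day = 2,226 tonnes at £3.57/tonne → £7946.82
8 Jan – 31 Dec 2010: 358 days × 318 tonnes/day = 113,844 tonnes at £3.98/tonne → £453099.12

£461045.94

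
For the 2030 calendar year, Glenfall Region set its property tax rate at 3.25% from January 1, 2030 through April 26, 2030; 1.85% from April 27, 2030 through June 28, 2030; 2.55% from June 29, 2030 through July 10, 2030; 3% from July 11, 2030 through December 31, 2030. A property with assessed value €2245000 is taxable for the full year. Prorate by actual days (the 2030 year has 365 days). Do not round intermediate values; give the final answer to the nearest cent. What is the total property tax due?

January 1 – April 26, 2030: 116 days at 3.25% → €2245000 × 3.25% × 116/365 = €23188.0822
April 27 – June 28, 2030: 63 days at 1.85% → €2245000 × 1.85% × 63/365 = €7168.6233
June 29 – July 10, 2030: 12 days at 2.55% → €2245000 × 2.55% × 12/365 = €1882.1096
July 11 – December 31, 2030: 174 days at 3% → €2245000 × 3% × 174/365 = €32106.5753
Total = €64345.3904

€64345.39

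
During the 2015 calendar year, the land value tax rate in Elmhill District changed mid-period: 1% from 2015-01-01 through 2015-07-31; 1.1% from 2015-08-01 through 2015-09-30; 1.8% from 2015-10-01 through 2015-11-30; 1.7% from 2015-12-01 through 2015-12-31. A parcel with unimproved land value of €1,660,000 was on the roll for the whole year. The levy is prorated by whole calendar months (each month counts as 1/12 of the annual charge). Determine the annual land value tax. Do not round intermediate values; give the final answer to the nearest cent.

€20,058.33

2015-01-01 to 2015-07-31: 7 months at 1% → €1,660,000 × 1% × 7/12 = €9,683.3333
2015-08-01 to 2015-09-30: 2 months at 1.1% → €1,660,000 × 1.1% × 2/12 = €3,043.3333
2015-10-01 to 2015-11-30: 2 months at 1.8% → €1,660,000 × 1.8% × 2/12 = €4,980.0000
2015-12-01 to 2015-12-31: 1 month at 1.7% → €1,660,000 × 1.7% × 1/12 = €2,351.6667
Total = €20,058.3333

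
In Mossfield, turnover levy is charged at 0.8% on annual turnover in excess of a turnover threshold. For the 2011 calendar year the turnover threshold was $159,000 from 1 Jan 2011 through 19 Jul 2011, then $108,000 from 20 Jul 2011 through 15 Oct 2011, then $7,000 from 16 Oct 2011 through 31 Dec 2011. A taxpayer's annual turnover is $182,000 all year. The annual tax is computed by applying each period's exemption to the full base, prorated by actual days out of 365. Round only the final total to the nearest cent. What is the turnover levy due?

$538.89

1 Jan – 19 Jul 2011: 200 days, exemption $159,000 → ($182,000 − $159,000) × 0.8% × 200/365 = $100.8219
20 Jul – 15 Oct 2011: 88 days, exemption $108,000 → ($182,000 − $108,000) × 0.8% × 88/365 = $142.7288
16 Oct – 31 Dec 2011: 77 days, exemption $7,000 → ($182,000 − $7,000) × 0.8% × 77/365 = $295.3425
Total = $538.8932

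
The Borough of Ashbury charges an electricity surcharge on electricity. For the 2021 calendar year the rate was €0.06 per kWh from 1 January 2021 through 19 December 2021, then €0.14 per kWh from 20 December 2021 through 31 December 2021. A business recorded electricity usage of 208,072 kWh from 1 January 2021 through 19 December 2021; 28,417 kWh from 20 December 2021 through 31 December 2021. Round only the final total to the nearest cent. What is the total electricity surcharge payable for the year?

€16,462.70

1 January – 19 December 2021: 208,072 kWh at €0.06/kWh → €12,484.32
20 December – 31 December 2021: 28,417 kWh at €0.14/kWh → €3,978.38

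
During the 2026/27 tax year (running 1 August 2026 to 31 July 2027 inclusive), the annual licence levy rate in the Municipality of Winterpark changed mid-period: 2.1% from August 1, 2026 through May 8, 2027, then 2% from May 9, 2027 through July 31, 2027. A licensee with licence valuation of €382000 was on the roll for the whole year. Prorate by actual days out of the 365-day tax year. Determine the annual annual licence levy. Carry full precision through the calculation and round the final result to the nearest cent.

August 1, 2026 – May 8, 2027: 281 days at 2.1% → €382000 × 2.1% × 281/365 = €6175.8411
May 9 – July 31, 2027: 84 days at 2% → €382000 × 2% × 84/365 = €1758.2466
Total = €7934.0877

€7934.09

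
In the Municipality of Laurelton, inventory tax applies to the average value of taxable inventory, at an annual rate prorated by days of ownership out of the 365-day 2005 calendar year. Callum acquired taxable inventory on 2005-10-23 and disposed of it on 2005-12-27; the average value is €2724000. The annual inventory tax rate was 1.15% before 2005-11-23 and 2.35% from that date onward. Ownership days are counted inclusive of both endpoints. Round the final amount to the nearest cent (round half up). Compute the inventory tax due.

2005-10-23 to 2005-11-22: 31 days at 1.15% → €2724000 × 1.15% × 31/365 = €2660.5644
2005-11-23 to 2005-12-27: 35 days at 2.35% → €2724000 × 2.35% × 35/365 = €6138.3288
Total = €8798.8932

€8798.89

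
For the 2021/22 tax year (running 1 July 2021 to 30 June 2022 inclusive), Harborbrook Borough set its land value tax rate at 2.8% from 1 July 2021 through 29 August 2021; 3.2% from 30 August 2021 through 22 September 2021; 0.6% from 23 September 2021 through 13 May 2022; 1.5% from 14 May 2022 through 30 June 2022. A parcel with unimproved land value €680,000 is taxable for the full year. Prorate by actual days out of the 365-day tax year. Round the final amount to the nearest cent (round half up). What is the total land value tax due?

1 July – 29 August 2021: 60 days at 2.8% → €680,000 × 2.8% × 60/365 = €3,129.8630
30 August – 22 September 2021: 24 days at 3.2% → €680,000 × 3.2% × 24/365 = €1,430.7945
23 September 2021 – 13 May 2022: 233 days at 0.6% → €680,000 × 0.6% × 233/365 = €2,604.4932
14 May – 30 June 2022: 48 days at 1.5% → €680,000 × 1.5% × 48/365 = €1,341.3699
Total = €8,506.5205

€8,506.52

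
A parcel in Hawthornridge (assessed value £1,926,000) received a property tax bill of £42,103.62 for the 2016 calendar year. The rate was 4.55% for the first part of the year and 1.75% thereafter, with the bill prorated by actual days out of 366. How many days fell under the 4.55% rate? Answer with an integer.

57 days

Let d = days at the first rate; then 366 − d days at the second rate.
£1,926,000 × [4.55%·d + 1.75%·(366−d)] / 366 = £42,103.62
Solving gives d = 57, so the new rate took effect on February 27, 2016.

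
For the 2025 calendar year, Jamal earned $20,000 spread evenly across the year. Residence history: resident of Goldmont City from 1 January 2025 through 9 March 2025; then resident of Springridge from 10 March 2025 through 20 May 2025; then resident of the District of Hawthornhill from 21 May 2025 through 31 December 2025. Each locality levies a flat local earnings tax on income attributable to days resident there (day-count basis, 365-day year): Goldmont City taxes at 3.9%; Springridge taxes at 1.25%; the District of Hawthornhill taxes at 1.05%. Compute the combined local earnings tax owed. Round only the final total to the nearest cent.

Goldmont City, 1 January – 9 March 2025: 68 days → $20,000 × 3.9% × 68/365 = $145.3151
Springridge, 10 March – 20 May 2025: 72 days → $20,000 × 1.25% × 72/365 = $49.3151
The District of Hawthornhill, 21 May – 31 December 2025: 225 days → $20,000 × 1.05% × 225/365 = $129.4521
Total = $324.0822

$324.08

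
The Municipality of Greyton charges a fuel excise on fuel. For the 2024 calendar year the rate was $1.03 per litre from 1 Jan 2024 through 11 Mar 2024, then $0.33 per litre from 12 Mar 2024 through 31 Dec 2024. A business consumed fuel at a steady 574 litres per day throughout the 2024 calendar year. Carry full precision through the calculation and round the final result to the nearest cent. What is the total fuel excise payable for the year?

$97855.52

1 Jan – 11 Mar 2024: 71 days × 574 litres/day = 40,754 litres at $1.03/litre → $41976.62
12 Mar – 31 Dec 2024: 295 days × 574 litres/day = 169,330 litres at $0.33/litre → $55878.90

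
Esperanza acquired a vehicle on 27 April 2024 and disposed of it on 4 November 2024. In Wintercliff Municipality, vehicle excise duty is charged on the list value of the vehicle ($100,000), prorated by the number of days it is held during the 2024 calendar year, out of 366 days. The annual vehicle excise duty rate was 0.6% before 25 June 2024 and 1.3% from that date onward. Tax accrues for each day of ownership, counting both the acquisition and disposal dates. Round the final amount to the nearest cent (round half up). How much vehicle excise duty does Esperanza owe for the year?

27 April – 24 June 2024: 59 days at 0.6% → $100,000 × 0.6% × 59/366 = $96.7213
25 June – 4 November 2024: 133 days at 1.3% → $100,000 × 1.3% × 133/366 = $472.4044
Total = $569.1257

$569.13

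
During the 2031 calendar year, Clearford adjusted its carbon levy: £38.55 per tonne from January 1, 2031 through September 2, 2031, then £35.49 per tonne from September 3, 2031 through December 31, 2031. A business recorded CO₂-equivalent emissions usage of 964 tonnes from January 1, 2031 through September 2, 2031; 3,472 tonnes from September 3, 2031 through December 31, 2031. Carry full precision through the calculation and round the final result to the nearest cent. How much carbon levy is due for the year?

£160,383.48

January 1 – September 2, 2031: 964 tonnes at £38.55/tonne → £37,162.20
September 3 – December 31, 2031: 3,472 tonnes at £35.49/tonne → £123,221.28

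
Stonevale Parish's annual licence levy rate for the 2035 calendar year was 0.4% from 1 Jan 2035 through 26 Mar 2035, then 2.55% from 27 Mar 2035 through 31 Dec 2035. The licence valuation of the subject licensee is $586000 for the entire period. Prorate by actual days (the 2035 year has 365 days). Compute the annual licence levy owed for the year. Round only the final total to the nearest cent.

$12008.99

1 Jan – 26 Mar 2035: 85 days at 0.4% → $586000 × 0.4% × 85/365 = $545.8630
27 Mar – 31 Dec 2035: 280 days at 2.55% → $586000 × 2.55% × 280/365 = $11463.1233
Total = $12008.9863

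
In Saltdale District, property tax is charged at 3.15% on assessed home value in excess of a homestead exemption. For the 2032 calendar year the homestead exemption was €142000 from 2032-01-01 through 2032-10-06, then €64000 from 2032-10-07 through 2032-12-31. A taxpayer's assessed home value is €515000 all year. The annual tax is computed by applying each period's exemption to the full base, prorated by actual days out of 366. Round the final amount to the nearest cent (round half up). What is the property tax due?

2032-01-01 to 2032-10-06: 280 days, exemption €142000 → (€515000 − €142000) × 3.15% × 280/366 = €8988.6885
2032-10-07 to 2032-12-31: 86 days, exemption €64000 → (€515000 − €64000) × 3.15% × 86/366 = €3338.1393
Total = €12326.8279

€12326.83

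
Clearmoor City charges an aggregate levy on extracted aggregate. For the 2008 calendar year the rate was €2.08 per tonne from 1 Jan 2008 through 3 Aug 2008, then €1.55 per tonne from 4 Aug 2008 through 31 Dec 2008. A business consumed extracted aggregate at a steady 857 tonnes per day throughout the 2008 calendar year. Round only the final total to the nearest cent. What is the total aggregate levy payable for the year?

€584285.46

1 Jan – 3 Aug 2008: 216 days × 857 tonnes/day = 185,112 tonnes at €2.08/tonne → €385032.96
4 Aug – 31 Dec 2008: 150 days × 857 tonnes/day = 128,550 tonnes at €1.55/tonne → €199252.50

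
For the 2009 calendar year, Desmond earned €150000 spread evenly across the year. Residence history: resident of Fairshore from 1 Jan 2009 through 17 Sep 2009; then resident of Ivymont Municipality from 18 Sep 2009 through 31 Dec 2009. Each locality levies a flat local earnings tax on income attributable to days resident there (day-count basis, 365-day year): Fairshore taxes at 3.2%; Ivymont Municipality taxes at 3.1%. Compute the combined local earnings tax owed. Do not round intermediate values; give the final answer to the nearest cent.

€4756.85

Fairshore, 1 Jan – 17 Sep 2009: 260 days → €150000 × 3.2% × 260/365 = €3419.1781
Ivymont Municipality, 18 Sep – 31 Dec 2009: 105 days → €150000 × 3.1% × 105/365 = €1337.6712
Total = €4756.8493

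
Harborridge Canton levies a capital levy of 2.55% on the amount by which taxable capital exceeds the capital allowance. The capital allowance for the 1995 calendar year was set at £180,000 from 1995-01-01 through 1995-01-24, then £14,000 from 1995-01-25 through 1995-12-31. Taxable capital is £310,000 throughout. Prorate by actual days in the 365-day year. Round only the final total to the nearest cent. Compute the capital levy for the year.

£7,269.67

1995-01-01 to 1995-01-24: 24 days, exemption £180,000 → (£310,000 − £180,000) × 2.55% × 24/365 = £217.9726
1995-01-25 to 1995-12-31: 341 days, exemption £14,000 → (£310,000 − £14,000) × 2.55% × 341/365 = £7,051.6932
Total = £7,269.6658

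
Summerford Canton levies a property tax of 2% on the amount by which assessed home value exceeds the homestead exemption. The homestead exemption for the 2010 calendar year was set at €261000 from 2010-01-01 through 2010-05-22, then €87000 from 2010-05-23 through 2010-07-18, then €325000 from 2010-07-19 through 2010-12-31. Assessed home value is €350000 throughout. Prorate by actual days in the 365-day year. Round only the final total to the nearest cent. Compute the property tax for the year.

2010-01-01 to 2010-05-22: 142 days, exemption €261000 → (€350000 − €261000) × 2% × 142/365 = €692.4932
2010-05-23 to 2010-07-18: 57 days, exemption €87000 → (€350000 − €87000) × 2% × 57/365 = €821.4247
2010-07-19 to 2010-12-31: 166 days, exemption €325000 → (€350000 − €325000) × 2% × 166/365 = €227.3973
Total = €1741.3151

€1741.32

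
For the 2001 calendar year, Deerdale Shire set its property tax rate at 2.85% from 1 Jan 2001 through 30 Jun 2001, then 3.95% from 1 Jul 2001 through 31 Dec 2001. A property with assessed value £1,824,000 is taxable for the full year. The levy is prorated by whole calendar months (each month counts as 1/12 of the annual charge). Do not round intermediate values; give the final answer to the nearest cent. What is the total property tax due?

1 Jan – 30 Jun 2001: 6 months at 2.85% → £1,824,000 × 2.85% × 6/12 = £25,992.0000
1 Jul – 31 Dec 2001: 6 months at 3.95% → £1,824,000 × 3.95% × 6/12 = £36,024.0000
Total = £62,016.0000

£62,016.00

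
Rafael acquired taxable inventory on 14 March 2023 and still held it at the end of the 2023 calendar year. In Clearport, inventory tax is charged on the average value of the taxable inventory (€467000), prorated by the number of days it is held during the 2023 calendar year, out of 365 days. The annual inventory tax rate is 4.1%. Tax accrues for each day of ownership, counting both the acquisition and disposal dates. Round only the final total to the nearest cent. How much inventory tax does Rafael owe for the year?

€15370.06

Days held (14 March – 31 December 2023): 293 out of 365
Tax = €467000 × 4.1% × 293/365 = €15370.0575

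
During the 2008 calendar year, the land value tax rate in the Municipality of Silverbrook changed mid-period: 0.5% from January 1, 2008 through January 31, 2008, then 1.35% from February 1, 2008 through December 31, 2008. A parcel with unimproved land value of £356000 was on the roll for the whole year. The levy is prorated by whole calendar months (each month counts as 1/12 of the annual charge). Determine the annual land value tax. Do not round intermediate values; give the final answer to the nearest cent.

£4553.83

January 1 – January 31, 2008: 1 month at 0.5% → £356000 × 0.5% × 1/12 = £148.3333
February 1 – December 31, 2008: 11 months at 1.35% → £356000 × 1.35% × 11/12 = £4405.5000
Total = £4553.8333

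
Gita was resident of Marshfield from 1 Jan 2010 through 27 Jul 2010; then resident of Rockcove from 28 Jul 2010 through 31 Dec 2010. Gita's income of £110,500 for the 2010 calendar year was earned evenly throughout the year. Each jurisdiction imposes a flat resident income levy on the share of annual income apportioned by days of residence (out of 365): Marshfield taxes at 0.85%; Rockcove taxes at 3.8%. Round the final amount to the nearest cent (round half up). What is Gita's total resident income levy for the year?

£2,341.39

Marshfield, 1 Jan – 27 Jul 2010: 208 days → £110,500 × 0.85% × 208/365 = £535.2438
Rockcove, 28 Jul – 31 Dec 2010: 157 days → £110,500 × 3.8% × 157/365 = £1,806.1452
Total = £2,341.3890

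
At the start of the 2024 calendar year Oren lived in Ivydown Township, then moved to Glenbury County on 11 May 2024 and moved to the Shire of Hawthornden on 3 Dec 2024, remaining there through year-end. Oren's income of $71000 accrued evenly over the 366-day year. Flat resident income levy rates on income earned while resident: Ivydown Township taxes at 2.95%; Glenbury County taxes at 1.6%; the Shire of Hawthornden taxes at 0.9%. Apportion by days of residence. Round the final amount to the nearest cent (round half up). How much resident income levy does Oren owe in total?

$1439.69

Ivydown Township, 1 Jan – 10 May 2024: 131 days → $71000 × 2.95% × 131/366 = $749.6708
Glenbury County, 11 May – 2 Dec 2024: 206 days → $71000 × 1.6% × 206/366 = $639.3880
The Shire of Hawthornden, 3 Dec – 31 Dec 2024: 29 days → $71000 × 0.9% × 29/366 = $50.6311
Total = $1439.6899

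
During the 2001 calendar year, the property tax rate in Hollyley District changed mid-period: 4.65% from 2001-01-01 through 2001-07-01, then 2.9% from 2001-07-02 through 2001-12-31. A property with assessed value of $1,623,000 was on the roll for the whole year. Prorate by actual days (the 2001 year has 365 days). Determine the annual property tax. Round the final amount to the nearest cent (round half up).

$61,229.34

2001-01-01 to 2001-07-01: 182 days at 4.65% → $1,623,000 × 4.65% × 182/365 = $37,631.3671
2001-07-02 to 2001-12-31: 183 days at 2.9% → $1,623,000 × 2.9% × 183/365 = $23,597.9753
Total = $61,229.3425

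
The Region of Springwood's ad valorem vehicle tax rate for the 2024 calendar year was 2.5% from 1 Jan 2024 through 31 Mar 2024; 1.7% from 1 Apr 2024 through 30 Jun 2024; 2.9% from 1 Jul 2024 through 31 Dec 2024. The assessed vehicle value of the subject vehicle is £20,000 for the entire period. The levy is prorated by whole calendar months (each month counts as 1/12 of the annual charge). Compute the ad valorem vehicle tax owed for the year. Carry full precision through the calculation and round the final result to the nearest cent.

£500.00

1 Jan – 31 Mar 2024: 3 months at 2.5% → £20,000 × 2.5% × 3/12 = £125.0000
1 Apr – 30 Jun 2024: 3 months at 1.7% → £20,000 × 1.7% × 3/12 = £85.0000
1 Jul – 31 Dec 2024: 6 months at 2.9% → £20,000 × 2.9% × 6/12 = £290.0000
Total = £500.0000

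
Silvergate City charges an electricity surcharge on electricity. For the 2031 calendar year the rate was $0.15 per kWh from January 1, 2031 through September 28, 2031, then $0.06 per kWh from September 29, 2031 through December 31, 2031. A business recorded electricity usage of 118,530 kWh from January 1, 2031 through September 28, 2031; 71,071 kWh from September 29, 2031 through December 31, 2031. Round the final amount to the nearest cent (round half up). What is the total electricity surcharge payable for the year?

$22043.76

January 1 – September 28, 2031: 118,530 kWh at $0.15/kWh → $17779.50
September 29 – December 31, 2031: 71,071 kWh at $0.06/kWh → $4264.26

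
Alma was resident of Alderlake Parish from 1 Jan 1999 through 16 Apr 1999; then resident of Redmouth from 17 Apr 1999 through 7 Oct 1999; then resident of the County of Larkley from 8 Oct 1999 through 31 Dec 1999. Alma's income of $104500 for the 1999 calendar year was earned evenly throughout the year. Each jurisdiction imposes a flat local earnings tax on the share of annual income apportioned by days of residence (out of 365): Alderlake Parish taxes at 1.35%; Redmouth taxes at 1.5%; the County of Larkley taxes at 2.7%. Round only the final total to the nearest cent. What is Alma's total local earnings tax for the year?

$1814.01

Alderlake Parish, 1 Jan – 16 Apr 1999: 106 days → $104500 × 1.35% × 106/365 = $409.6973
Redmouth, 17 Apr – 7 Oct 1999: 174 days → $104500 × 1.5% × 174/365 = $747.2466
The County of Larkley, 8 Oct – 31 Dec 1999: 85 days → $104500 × 2.7% × 85/365 = $657.0616
Total = $1814.0055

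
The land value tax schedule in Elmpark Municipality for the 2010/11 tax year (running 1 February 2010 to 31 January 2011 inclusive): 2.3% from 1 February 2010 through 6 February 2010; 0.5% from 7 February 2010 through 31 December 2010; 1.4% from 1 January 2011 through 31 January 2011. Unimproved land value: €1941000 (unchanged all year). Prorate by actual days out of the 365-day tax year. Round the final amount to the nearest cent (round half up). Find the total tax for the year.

€11762.99

1 February – 6 February 2010: 6 days at 2.3% → €1941000 × 2.3% × 6/365 = €733.8575
7 February – 31 December 2010: 328 days at 0.5% → €1941000 × 0.5% × 328/365 = €8721.2055
1 January – 31 January 2011: 31 days at 1.4% → €1941000 × 1.4% × 31/365 = €2307.9288
Total = €11762.9918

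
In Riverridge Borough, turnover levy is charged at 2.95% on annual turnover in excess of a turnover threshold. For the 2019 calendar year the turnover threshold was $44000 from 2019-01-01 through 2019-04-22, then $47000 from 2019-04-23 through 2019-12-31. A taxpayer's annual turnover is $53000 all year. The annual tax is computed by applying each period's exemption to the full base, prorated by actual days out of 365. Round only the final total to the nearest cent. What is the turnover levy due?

2019-01-01 to 2019-04-22: 112 days, exemption $44000 → ($53000 − $44000) × 2.95% × 112/365 = $81.4685
2019-04-23 to 2019-12-31: 253 days, exemption $47000 → ($53000 − $47000) × 2.95% × 253/365 = $122.6877
Total = $204.1562

$204.16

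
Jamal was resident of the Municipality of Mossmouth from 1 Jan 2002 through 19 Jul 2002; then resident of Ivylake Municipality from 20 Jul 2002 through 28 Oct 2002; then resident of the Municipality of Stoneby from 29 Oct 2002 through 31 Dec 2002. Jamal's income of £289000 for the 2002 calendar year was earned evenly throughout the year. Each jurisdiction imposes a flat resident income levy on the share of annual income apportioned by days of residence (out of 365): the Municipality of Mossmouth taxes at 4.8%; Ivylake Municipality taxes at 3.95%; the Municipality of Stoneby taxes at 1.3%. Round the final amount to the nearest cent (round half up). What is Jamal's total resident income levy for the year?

£11418.67

The Municipality of Mossmouth, 1 Jan – 19 Jul 2002: 200 days → £289000 × 4.8% × 200/365 = £7601.0959
Ivylake Municipality, 20 Jul – 28 Oct 2002: 101 days → £289000 × 3.95% × 101/365 = £3158.8096
The Municipality of Stoneby, 29 Oct – 31 Dec 2002: 64 days → £289000 × 1.3% × 64/365 = £658.7616
Total = £11418.6671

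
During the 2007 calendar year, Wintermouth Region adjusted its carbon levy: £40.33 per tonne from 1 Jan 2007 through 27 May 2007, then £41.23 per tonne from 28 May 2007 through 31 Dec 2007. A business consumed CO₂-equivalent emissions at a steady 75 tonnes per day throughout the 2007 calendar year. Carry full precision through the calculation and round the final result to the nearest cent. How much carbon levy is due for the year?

£1118748.75

1 Jan – 27 May 2007: 147 days × 75 tonnes/day = 11,025 tonnes at £40.33/tonne → £444638.25
28 May – 31 Dec 2007: 218 days × 75 tonnes/day = 16,350 tonnes at £41.23/tonne → £674110.50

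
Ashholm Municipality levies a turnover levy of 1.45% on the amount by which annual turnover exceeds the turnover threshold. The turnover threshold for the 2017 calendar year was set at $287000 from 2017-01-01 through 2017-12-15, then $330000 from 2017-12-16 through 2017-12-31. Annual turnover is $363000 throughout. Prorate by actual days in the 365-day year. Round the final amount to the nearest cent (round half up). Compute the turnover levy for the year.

2017-01-01 to 2017-12-15: 349 days, exemption $287000 → ($363000 − $287000) × 1.45% × 349/365 = $1053.6932
2017-12-16 to 2017-12-31: 16 days, exemption $330000 → ($363000 − $330000) × 1.45% × 16/365 = $20.9753
Total = $1074.6685

$1074.67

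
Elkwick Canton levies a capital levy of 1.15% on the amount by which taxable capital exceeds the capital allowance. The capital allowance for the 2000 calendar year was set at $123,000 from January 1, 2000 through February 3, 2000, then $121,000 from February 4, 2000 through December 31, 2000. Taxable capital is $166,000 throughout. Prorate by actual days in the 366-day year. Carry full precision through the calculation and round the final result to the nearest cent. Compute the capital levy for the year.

$515.36

January 1 – February 3, 2000: 34 days, exemption $123,000 → ($166,000 − $123,000) × 1.15% × 34/366 = $45.9372
February 4 – December 31, 2000: 332 days, exemption $121,000 → ($166,000 − $121,000) × 1.15% × 332/366 = $469.4262
Total = $515.3634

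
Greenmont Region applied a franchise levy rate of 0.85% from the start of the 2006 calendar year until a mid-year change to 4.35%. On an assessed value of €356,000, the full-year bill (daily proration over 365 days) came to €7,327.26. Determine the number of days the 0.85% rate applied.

Let d = days at the first rate; then 365 − d days at the second rate.
€356,000 × [0.85%·d + 4.35%·(365−d)] / 365 = €7,327.26
Solving gives d = 239, so the new rate took effect on 28 Aug 2006.

239 days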